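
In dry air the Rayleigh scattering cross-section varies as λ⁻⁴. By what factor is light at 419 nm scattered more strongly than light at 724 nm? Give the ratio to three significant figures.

Rayleigh scattering ∝ λ⁻⁴, so the ratio of coefficients is the inverse fourth power of the wavelength ratio.
σ(419)/σ(724) = (724/419)⁴ = (1.7279)⁴ = 8.915.

8.91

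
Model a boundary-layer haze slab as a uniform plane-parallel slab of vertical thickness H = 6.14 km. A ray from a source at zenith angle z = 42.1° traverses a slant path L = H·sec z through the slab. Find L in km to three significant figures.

8.28 km

sec z = 1/cos 42.1° = 1.3478.
L = 6.14 × 1.3478 = 8.275 km.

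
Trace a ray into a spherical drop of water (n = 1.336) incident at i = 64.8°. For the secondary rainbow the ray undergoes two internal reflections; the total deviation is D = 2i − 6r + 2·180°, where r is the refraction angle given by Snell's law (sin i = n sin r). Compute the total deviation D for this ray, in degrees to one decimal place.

233.8°

sin r = sin 64.8° / 1.336 = 0.9048/1.336 = 0.6773; r = 42.63°.
D = 2·64.8° − 6·42.63° + 2·180° = 129.60° − 255.78° + 360° = 233.82°.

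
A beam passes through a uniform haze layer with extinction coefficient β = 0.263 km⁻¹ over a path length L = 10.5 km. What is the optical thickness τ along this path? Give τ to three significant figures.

τ = β·L = 0.263 × 10.5 = 2.7615.

2.76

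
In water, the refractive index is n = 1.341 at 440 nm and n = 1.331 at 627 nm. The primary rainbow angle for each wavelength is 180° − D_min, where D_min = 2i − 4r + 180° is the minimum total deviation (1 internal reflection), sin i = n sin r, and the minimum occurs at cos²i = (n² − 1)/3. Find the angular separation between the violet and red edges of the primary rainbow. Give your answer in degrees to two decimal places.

1.44°

At 440 nm (n = 1.341): cos²i = 0.26609 → i = 58.946°, r = 39.705°, D_min = 139.071°, rainbow angle = 40.929°.
At 627 nm (n = 1.331): cos²i = 0.25719 → i = 59.527°, r = 40.356°, D_min = 137.630°, rainbow angle = 42.370°.
Angular width = |40.929° − 42.370°| = 1.441°.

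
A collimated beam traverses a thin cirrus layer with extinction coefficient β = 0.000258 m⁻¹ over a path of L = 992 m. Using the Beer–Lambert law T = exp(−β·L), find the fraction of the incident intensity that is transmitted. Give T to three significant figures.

0.774

τ = β·L = 0.000258 × 992 = 0.2559.
T = exp(−0.2559) = 0.7742.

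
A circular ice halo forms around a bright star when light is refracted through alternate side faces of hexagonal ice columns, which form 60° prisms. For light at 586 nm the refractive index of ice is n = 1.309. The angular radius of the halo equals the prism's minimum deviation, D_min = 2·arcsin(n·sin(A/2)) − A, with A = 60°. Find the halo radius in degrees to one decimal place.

21.8°

n·sin(A/2) = 1.309 × sin 30° = 1.309 × 0.5000 = 0.6545.
D_min = 2·arcsin(0.6545) − 60° = 2 × 40.882° − 60° = 21.763°.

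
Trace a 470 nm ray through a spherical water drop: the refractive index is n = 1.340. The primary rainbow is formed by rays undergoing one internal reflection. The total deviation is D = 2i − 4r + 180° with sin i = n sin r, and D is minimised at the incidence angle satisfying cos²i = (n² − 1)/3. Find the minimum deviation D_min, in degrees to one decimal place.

138.9°

cos²i = (1.79560 − 1)/3 = 0.26520; i = arccos(0.51498) = 59.004°.
sin r = sin 59.004°/1.340 = 0.63971; r = 39.770°.
D_min = 2·59.004° − 4·39.770° + 180° = 138.929°.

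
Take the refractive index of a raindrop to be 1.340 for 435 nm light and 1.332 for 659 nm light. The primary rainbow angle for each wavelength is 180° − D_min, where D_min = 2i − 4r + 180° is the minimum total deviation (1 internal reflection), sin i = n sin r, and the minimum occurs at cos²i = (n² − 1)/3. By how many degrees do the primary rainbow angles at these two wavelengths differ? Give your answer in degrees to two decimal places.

At 435 nm (n = 1.340): cos²i = 0.26520 → i = 59.004°, r = 39.770°, D_min = 138.929°, rainbow angle = 41.071°.
At 659 nm (n = 1.332): cos²i = 0.25807 → i = 59.469°, r = 40.290°, D_min = 137.776°, rainbow angle = 42.224°.
Angular width = |41.071° − 42.224°| = 1.153°.

1.15°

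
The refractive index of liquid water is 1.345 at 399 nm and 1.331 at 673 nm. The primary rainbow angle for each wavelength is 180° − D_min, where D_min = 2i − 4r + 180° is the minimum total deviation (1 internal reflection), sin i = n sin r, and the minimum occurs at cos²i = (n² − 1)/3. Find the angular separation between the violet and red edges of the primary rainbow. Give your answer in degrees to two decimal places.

At 399 nm (n = 1.345): cos²i = 0.26967 → i = 58.715°, r = 39.448°, D_min = 139.635°, rainbow angle = 40.365°.
At 673 nm (n = 1.331): cos²i = 0.25719 → i = 59.527°, r = 40.356°, D_min = 137.630°, rainbow angle = 42.370°.
Angular width = |40.365° − 42.370°| = 2.005°.

2.01°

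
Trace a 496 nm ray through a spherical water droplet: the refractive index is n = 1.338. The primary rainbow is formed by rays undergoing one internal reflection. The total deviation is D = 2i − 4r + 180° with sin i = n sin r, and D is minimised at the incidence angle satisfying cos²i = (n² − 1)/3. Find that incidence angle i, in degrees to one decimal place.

59.1°

cos²i = (1.338² − 1)/3 = (1.79024 − 1)/3 = 0.26341.
cos i = 0.51324, so i = 59.120°.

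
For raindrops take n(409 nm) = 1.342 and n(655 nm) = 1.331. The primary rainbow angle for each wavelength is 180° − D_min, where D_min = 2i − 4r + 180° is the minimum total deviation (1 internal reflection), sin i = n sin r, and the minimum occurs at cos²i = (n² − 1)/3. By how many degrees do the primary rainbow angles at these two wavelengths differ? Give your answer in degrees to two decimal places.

1.58°

At 409 nm (n = 1.342): cos²i = 0.26699 → i = 58.888°, r = 39.641°, D_min = 139.213°, rainbow angle = 40.787°.
At 655 nm (n = 1.331): cos²i = 0.25719 → i = 59.527°, r = 40.356°, D_min = 137.630°, rainbow angle = 42.370°.
Angular width = |40.787° − 42.370°| = 1.583°.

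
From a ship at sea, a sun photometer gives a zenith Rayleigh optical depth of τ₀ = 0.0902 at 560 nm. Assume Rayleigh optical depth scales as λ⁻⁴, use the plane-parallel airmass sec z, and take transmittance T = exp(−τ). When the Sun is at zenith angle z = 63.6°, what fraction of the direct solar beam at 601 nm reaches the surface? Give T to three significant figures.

0.858

sec 63.6° = 2.2490.
τ = 0.0902 × (560/601)⁴ × 2.2490 = 0.0902 × 0.7538 × 2.2490 = 0.1529.
T = exp(−0.1529) = 0.8582.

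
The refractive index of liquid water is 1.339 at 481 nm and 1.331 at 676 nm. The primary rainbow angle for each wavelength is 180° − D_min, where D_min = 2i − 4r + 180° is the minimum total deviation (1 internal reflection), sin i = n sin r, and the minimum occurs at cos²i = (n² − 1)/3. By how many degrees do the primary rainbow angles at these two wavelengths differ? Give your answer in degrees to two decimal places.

1.16°

At 481 nm (n = 1.339): cos²i = 0.26431 → i = 59.062°, r = 39.834°, D_min = 138.786°, rainbow angle = 41.214°.
At 676 nm (n = 1.331): cos²i = 0.25719 → i = 59.527°, r = 40.356°, D_min = 137.630°, rainbow angle = 42.370°.
Angular width = |41.214° − 42.370°| = 1.156°.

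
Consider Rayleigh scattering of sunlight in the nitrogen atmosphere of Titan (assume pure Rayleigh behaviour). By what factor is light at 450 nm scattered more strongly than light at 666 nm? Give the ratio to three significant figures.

4.80

Rayleigh scattering ∝ λ⁻⁴, so the ratio of coefficients is the inverse fourth power of the wavelength ratio.
σ(450)/σ(666) = (666/450)⁴ = (1.4800)⁴ = 4.798.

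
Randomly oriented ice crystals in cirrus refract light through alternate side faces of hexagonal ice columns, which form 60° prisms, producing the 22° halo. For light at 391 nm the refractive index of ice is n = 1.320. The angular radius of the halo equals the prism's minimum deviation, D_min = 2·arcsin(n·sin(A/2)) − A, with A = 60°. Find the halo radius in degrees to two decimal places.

n·sin(A/2) = 1.320 × sin 30° = 1.320 × 0.5000 = 0.6600.
D_min = 2·arcsin(0.6600) − 60° = 2 × 41.300° − 60° = 22.600°.

22.60°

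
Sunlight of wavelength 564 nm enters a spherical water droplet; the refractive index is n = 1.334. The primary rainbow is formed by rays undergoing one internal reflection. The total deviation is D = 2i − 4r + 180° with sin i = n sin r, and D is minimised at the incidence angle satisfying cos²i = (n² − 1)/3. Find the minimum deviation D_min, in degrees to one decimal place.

138.1°

cos²i = (1.77956 − 1)/3 = 0.25985; i = arccos(0.50976) = 59.352°.
sin r = sin 59.352°/1.334 = 0.64492; r = 40.159°.
D_min = 2·59.352° − 4·40.159° + 180° = 138.067°.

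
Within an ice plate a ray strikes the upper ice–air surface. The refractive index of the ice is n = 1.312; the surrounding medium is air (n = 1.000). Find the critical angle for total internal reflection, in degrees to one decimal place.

49.7°

sin θ_c = n_air / n = 1.000 / 1.312 = 0.7622.
θ_c = arcsin(0.7622) = 49.66°.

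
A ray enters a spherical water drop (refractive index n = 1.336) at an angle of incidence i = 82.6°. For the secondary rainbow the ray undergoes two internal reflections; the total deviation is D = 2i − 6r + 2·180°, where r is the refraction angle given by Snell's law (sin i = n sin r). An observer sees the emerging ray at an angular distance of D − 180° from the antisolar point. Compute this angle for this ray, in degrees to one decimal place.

sin r = sin 82.6° / 1.336 = 0.9917/1.336 = 0.7423; r = 47.93°.
D = 2·82.6° − 6·47.93° + 2·180° = 165.20° − 287.55° + 360° = 237.65°.
Angle from antisolar point = D − 180° = 57.65°.

57.6°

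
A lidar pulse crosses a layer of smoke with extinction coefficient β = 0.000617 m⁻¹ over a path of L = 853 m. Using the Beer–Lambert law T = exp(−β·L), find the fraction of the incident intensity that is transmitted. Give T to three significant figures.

τ = β·L = 0.000617 × 853 = 0.5263.
T = exp(−0.5263) = 0.5908.

0.591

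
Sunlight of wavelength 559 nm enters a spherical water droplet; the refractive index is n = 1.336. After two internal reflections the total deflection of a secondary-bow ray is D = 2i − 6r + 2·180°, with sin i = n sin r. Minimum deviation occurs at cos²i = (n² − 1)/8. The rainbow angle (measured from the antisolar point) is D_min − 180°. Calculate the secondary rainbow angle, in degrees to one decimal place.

51.7°

cos²i = (1.78490 − 1)/8 = 0.09811; i = arccos(0.31323) = 71.746°.
sin r = sin 71.746°/1.336 = 0.71084; r = 45.303°.
D_min = 2·71.746° − 6·45.303° + 360° = 231.674°.
Rainbow angle = D_min − 180° = 51.674°.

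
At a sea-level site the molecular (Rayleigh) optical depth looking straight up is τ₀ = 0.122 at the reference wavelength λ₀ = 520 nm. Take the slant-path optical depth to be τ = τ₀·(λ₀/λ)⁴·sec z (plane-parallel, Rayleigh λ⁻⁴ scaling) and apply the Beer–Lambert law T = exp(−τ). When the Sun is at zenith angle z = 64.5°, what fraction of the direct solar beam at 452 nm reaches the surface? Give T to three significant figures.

0.609

sec 64.5° = 2.3228.
τ = 0.122 × (520/452)⁴ × 2.3228 = 0.122 × 1.7517 × 2.3228 = 0.4964.
T = exp(−0.4964) = 0.6087.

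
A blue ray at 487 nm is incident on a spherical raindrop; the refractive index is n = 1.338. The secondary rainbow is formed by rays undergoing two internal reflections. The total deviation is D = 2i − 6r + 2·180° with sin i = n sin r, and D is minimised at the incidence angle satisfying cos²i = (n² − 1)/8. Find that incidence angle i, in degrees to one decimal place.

cos²i = (1.338² − 1)/8 = (1.79024 − 1)/8 = 0.09878.
cos i = 0.31429, so i = 71.682°.

71.7°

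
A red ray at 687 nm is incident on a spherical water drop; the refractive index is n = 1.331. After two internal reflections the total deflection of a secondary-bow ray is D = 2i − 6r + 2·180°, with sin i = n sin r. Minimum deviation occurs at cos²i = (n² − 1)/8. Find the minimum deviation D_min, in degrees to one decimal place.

230.4°

cos²i = (1.77156 − 1)/8 = 0.09645; i = arccos(0.31056) = 71.907°.
sin r = sin 71.907°/1.331 = 0.71417; r = 45.575°.
D_min = 2·71.907° − 6·45.575° + 360° = 230.365°.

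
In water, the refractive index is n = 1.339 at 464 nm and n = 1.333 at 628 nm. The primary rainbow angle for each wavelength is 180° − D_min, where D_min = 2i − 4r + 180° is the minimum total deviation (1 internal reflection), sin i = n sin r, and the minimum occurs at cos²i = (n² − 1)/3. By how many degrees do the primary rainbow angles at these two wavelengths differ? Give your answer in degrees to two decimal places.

0.86°

At 464 nm (n = 1.339): cos²i = 0.26431 → i = 59.062°, r = 39.834°, D_min = 138.786°, rainbow angle = 41.214°.
At 628 nm (n = 1.333): cos²i = 0.25896 → i = 59.410°, r = 40.225°, D_min = 137.922°, rainbow angle = 42.078°.
Angular width = |41.214° − 42.078°| = 0.865°.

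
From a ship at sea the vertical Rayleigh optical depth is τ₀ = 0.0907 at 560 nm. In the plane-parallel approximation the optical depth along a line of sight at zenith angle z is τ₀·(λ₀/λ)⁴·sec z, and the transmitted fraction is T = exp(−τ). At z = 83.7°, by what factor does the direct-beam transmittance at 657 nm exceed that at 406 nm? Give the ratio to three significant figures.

Airmass: sec 83.7° = 9.1129.
τ(657 nm) = 0.0907 × (560/657)⁴ × 9.1129 = 0.0907 × 0.5278 × 9.1129 = 0.4363.
τ(406 nm) = 0.0907 × (560/406)⁴ × 9.1129 = 0.0907 × 3.6195 × 9.1129 = 2.9917.
T(657)/T(406) = exp(τ_B − τ_A) = exp(2.5554) = 12.8764.

12.9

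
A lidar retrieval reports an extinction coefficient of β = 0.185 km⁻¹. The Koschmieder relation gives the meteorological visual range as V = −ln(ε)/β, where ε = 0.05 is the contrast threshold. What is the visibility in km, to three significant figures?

16.2 km

V = −ln(0.05) / 0.185 = 2.996 / 0.185 = 16.1931 km.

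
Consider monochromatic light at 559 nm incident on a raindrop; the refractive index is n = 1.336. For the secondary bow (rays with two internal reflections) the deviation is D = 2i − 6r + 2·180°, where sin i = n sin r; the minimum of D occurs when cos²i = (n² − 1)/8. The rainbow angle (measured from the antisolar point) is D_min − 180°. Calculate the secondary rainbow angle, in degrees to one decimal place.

51.7°

cos²i = (1.78490 − 1)/8 = 0.09811; i = arccos(0.31323) = 71.746°.
sin r = sin 71.746°/1.336 = 0.71084; r = 45.303°.
D_min = 2·71.746° − 6·45.303° + 360° = 231.674°.
Rainbow angle = D_min − 180° = 51.674°.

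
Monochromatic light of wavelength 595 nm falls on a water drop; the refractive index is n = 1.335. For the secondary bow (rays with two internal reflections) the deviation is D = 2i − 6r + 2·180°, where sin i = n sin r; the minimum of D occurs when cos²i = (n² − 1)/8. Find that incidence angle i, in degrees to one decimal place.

cos²i = (1.335² − 1)/8 = (1.78222 − 1)/8 = 0.09778.
cos i = 0.31269, so i = 71.778°.

71.8°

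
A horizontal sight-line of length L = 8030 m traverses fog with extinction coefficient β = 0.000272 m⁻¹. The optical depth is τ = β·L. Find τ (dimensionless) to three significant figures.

τ = β·L = 0.000272 × 8030 = 2.1842.

2.18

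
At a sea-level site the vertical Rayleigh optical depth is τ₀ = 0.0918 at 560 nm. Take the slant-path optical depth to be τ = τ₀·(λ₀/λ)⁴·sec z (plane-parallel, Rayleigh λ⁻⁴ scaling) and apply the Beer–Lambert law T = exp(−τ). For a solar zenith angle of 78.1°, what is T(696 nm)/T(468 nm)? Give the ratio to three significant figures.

2.07

Airmass: sec 78.1° = 4.8496.
τ(696 nm) = 0.0918 × (560/696)⁴ × 4.8496 = 0.0918 × 0.4191 × 4.8496 = 0.1866.
τ(468 nm) = 0.0918 × (560/468)⁴ × 4.8496 = 0.0918 × 2.0501 × 4.8496 = 0.9127.
T(696)/T(468) = exp(τ_B − τ_A) = exp(0.7261) = 2.0670.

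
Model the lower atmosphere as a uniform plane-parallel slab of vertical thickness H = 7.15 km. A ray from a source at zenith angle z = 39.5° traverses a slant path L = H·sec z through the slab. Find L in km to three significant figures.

sec z = 1/cos 39.5° = 1.2960.
L = 7.15 × 1.2960 = 9.266 km.

9.27 km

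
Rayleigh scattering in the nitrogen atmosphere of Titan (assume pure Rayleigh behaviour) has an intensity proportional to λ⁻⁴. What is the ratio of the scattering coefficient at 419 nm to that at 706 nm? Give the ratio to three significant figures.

Rayleigh scattering ∝ λ⁻⁴, so the ratio of coefficients is the inverse fourth power of the wavelength ratio.
σ(419)/σ(706) = (706/419)⁴ = (1.6850)⁴ = 8.061.

8.06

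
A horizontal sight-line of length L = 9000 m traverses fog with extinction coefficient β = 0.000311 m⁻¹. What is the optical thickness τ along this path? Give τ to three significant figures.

2.80

τ = β·L = 0.000311 × 9000 = 2.7990.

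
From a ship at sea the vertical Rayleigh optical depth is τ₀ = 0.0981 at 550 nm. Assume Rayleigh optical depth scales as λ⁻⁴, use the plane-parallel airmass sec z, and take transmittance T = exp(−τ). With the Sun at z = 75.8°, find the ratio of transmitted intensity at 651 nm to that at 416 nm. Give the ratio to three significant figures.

2.77

Airmass: sec 75.8° = 4.0765.
τ(651 nm) = 0.0981 × (550/651)⁴ × 4.0765 = 0.0981 × 0.5095 × 4.0765 = 0.2037.
τ(416 nm) = 0.0981 × (550/416)⁴ × 4.0765 = 0.0981 × 3.0555 × 4.0765 = 1.2219.
T(651)/T(416) = exp(τ_B − τ_A) = exp(1.0182) = 2.7681.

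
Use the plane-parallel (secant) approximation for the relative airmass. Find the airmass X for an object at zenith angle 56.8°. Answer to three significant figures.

1.83

X = sec z = 1/cos 56.8° = 1/0.5476 = 1.8263.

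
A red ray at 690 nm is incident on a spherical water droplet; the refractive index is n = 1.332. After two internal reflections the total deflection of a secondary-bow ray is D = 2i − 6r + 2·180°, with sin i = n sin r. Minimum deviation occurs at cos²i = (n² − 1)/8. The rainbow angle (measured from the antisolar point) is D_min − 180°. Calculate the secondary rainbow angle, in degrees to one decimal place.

cos²i = (1.77422 − 1)/8 = 0.09678; i = arccos(0.31109) = 71.875°.
sin r = sin 71.875°/1.332 = 0.71350; r = 45.520°.
D_min = 2·71.875° − 6·45.520° + 360° = 230.628°.
Rainbow angle = D_min − 180° = 50.628°.

50.6°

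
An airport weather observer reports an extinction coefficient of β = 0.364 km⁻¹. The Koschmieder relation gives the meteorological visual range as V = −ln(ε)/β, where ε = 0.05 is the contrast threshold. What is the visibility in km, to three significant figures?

8.23 km

V = −ln(0.05) / 0.364 = 2.996 / 0.364 = 8.2300 km.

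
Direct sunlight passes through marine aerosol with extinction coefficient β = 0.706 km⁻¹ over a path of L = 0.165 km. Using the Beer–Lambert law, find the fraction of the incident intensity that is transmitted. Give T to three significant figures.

0.890

τ = β·L = 0.706 × 0.165 = 0.1165.
T = exp(−0.1165) = 0.8900.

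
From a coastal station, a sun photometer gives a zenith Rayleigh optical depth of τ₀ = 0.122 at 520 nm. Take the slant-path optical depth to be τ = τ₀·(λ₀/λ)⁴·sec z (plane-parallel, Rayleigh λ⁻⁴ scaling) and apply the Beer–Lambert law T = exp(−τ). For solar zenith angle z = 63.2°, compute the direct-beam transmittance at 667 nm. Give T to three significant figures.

sec 63.2° = 2.2179.
τ = 0.122 × (520/667)⁴ × 2.2179 = 0.122 × 0.3694 × 2.2179 = 0.1000.
T = exp(−0.1000) = 0.9049.

0.905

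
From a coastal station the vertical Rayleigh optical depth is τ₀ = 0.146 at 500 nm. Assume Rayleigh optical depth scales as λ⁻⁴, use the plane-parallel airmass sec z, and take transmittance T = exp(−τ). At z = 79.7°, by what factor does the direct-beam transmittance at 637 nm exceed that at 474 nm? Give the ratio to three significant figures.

2.02

Airmass: sec 79.7° = 5.5928.
τ(637 nm) = 0.146 × (500/637)⁴ × 5.5928 = 0.146 × 0.3796 × 5.5928 = 0.3100.
τ(474 nm) = 0.146 × (500/474)⁴ × 5.5928 = 0.146 × 1.2381 × 5.5928 = 1.0110.
T(637)/T(474) = exp(τ_B − τ_A) = exp(0.7010) = 2.0158.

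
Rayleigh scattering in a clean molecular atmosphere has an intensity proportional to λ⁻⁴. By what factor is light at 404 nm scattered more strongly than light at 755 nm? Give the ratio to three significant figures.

Rayleigh scattering ∝ λ⁻⁴, so the ratio of coefficients is the inverse fourth power of the wavelength ratio.
σ(404)/σ(755) = (755/404)⁴ = (1.8688)⁴ = 12.2.

12.2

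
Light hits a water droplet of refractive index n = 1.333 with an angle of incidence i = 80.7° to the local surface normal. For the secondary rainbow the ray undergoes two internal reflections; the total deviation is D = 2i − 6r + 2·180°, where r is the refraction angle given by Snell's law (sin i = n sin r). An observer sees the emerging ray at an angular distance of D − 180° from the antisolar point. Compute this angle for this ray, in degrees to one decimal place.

sin r = sin 80.7° / 1.333 = 0.9869/1.333 = 0.7403; r = 47.76°.
D = 2·80.7° − 6·47.76° + 2·180° = 161.40° − 286.56° + 360° = 234.84°.
Angle from antisolar point = D − 180° = 54.84°.

54.8°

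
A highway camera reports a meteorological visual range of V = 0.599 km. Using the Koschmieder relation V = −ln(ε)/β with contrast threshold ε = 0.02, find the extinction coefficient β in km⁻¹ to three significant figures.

6.53 km⁻¹

β = −ln(0.02) / V = 3.912 / 0.599 = 6.5309 km⁻¹.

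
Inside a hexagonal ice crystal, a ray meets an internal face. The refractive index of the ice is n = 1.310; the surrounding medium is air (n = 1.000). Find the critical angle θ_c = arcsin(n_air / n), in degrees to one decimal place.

49.8°

sin θ_c = n_air / n = 1.000 / 1.310 = 0.7634.
θ_c = arcsin(0.7634) = 49.76°.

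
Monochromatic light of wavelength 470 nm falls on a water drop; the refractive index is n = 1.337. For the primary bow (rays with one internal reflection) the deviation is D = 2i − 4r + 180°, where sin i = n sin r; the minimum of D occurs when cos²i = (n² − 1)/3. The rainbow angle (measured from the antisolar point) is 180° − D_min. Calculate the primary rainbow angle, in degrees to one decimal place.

41.5°

cos²i = (1.78757 − 1)/3 = 0.26252; i = arccos(0.51237) = 59.178°.
sin r = sin 59.178°/1.337 = 0.64231; r = 39.964°.
D_min = 2·59.178° − 4·39.964° + 180° = 138.500°.
Rainbow angle = 180° − D_min = 41.500°.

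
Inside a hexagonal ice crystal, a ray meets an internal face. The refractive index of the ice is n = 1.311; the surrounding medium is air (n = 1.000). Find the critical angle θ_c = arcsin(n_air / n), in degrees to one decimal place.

sin θ_c = n_air / n = 1.000 / 1.311 = 0.7628.
θ_c = arcsin(0.7628) = 49.71°.

49.7°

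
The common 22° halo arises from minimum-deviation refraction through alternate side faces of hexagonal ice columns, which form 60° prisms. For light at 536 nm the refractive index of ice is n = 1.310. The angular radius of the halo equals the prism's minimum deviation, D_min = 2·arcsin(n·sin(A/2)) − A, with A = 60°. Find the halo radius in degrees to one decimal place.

21.8°

n·sin(A/2) = 1.310 × sin 30° = 1.310 × 0.5000 = 0.6550.
D_min = 2·arcsin(0.6550) − 60° = 2 × 40.920° − 60° = 21.839°.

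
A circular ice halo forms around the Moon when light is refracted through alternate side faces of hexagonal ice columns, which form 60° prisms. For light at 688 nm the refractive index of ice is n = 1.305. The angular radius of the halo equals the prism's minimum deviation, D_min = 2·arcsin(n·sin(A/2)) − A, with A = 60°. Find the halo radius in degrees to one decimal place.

21.5°

n·sin(A/2) = 1.305 × sin 30° = 1.305 × 0.5000 = 0.6525.
D_min = 2·arcsin(0.6525) − 60° = 2 × 40.730° − 60° = 21.461°.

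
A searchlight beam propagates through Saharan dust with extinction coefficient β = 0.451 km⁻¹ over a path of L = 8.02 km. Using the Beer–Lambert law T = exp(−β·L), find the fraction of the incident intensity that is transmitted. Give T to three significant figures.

0.0269

τ = β·L = 0.451 × 8.02 = 3.6170.
T = exp(−3.6170) = 0.0269.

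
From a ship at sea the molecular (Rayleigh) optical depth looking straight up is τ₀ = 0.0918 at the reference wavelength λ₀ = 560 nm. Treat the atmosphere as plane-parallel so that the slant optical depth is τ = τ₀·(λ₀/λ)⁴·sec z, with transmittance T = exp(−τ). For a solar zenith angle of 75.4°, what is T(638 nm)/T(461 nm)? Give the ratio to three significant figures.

Airmass: sec 75.4° = 3.9672.
τ(638 nm) = 0.0918 × (560/638)⁴ × 3.9672 = 0.0918 × 0.5936 × 3.9672 = 0.2162.
τ(461 nm) = 0.0918 × (560/461)⁴ × 3.9672 = 0.0918 × 2.1775 × 3.9672 = 0.7930.
T(638)/T(461) = exp(τ_B − τ_A) = exp(0.5768) = 1.7804.

1.78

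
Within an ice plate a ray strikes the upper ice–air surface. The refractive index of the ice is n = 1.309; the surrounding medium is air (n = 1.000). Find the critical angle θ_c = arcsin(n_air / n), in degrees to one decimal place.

sin θ_c = n_air / n = 1.000 / 1.309 = 0.7639.
θ_c = arcsin(0.7639) = 49.81°.

49.8°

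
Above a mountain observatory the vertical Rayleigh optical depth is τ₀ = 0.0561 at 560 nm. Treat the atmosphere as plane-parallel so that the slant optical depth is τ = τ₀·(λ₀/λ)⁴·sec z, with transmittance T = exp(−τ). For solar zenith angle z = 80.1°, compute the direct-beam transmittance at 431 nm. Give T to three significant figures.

0.395

sec 80.1° = 5.8164.
τ = 0.0561 × (560/431)⁴ × 5.8164 = 0.0561 × 2.8500 × 5.8164 = 0.9299.
T = exp(−0.9299) = 0.3946.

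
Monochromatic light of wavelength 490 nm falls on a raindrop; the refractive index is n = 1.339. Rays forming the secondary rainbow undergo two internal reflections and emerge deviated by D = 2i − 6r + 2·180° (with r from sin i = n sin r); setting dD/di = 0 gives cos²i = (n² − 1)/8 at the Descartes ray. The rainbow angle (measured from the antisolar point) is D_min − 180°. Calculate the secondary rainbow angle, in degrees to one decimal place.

cos²i = (1.79292 − 1)/8 = 0.09912; i = arccos(0.31483) = 71.650°.
sin r = sin 71.650°/1.339 = 0.70885; r = 45.141°.
D_min = 2·71.650° − 6·45.141° + 360° = 232.451°.
Rainbow angle = D_min − 180° = 52.451°.

52.5°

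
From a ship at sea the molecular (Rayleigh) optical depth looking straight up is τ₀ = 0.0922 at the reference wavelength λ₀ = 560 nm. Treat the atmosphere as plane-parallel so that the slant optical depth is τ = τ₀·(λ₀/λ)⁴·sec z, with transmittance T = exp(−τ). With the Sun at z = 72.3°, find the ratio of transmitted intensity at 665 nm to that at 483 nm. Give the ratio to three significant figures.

1.49

Airmass: sec 72.3° = 3.2891.
τ(665 nm) = 0.0922 × (560/665)⁴ × 3.2891 = 0.0922 × 0.5029 × 3.2891 = 0.1525.
τ(483 nm) = 0.0922 × (560/483)⁴ × 3.2891 = 0.0922 × 1.8070 × 3.2891 = 0.5480.
T(665)/T(483) = exp(τ_B − τ_A) = exp(0.3955) = 1.4851.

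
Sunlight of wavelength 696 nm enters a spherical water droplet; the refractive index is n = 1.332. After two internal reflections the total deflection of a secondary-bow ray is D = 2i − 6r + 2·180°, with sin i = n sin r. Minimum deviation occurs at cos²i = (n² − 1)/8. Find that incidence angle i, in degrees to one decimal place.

71.9°

cos²i = (1.332² − 1)/8 = (1.77422 − 1)/8 = 0.09678.
cos i = 0.31109, so i = 71.875°.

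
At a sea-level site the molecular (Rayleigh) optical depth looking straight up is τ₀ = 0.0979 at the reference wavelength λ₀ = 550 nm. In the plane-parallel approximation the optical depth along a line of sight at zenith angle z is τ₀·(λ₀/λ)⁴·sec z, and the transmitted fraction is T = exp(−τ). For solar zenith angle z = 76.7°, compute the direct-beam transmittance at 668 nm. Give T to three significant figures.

0.822

sec 76.7° = 4.3469.
τ = 0.0979 × (550/668)⁴ × 4.3469 = 0.0979 × 0.4596 × 4.3469 = 0.1956.
T = exp(−0.1956) = 0.8224.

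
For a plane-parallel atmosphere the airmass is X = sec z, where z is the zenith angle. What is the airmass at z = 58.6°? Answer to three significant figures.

X = sec z = 1/cos 58.6° = 1/0.5210 = 1.9194.

1.92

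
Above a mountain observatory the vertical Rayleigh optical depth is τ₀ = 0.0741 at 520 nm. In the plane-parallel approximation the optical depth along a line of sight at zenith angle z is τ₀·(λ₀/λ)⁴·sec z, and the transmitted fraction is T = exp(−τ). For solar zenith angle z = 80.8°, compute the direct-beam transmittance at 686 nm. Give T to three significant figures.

sec 80.8° = 6.2546.
τ = 0.0741 × (520/686)⁴ × 6.2546 = 0.0741 × 0.3302 × 6.2546 = 0.1530.
T = exp(−0.1530) = 0.8581.

0.858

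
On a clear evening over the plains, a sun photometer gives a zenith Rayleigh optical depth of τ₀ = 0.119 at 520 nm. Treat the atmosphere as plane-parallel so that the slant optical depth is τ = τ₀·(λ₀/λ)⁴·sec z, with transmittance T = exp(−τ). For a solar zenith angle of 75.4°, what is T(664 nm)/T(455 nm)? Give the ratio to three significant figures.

1.87

Airmass: sec 75.4° = 3.9672.
τ(664 nm) = 0.119 × (520/664)⁴ × 3.9672 = 0.119 × 0.3761 × 3.9672 = 0.1776.
τ(455 nm) = 0.119 × (520/455)⁴ × 3.9672 = 0.119 × 1.7060 × 3.9672 = 0.8054.
T(664)/T(455) = exp(τ_B − τ_A) = exp(0.6278) = 1.8735.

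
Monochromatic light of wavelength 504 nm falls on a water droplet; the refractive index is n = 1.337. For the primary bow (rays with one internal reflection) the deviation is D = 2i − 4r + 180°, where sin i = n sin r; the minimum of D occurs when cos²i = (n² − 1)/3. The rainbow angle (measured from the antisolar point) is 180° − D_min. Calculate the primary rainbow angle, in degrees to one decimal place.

41.5°

cos²i = (1.78757 − 1)/3 = 0.26252; i = arccos(0.51237) = 59.178°.
sin r = sin 59.178°/1.337 = 0.64231; r = 39.964°.
D_min = 2·59.178° − 4·39.964° + 180° = 138.500°.
Rainbow angle = 180° − D_min = 41.500°.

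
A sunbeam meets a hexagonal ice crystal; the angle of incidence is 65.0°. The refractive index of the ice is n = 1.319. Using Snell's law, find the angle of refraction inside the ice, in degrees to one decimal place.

43.4°

Snell: sin θ_r = sin θ_i / n = sin 65.0° / 1.319 = 0.9063 / 1.319 = 0.6871.
θ_r = arcsin(0.6871) = 43.40°.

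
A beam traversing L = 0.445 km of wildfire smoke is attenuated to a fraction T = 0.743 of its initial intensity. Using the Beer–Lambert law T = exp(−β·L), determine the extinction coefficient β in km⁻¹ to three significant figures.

0.668 km⁻¹

Beer–Lambert: T = exp(−βL) ⇒ β = −ln(T)/L = −ln(0.743)/0.445 = 0.2971/0.445 = 0.6675 km⁻¹.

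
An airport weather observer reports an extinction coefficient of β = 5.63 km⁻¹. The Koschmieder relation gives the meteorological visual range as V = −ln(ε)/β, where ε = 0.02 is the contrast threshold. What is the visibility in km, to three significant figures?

0.695 km

V = −ln(0.02) / 5.63 = 3.912 / 5.63 = 0.6949 km.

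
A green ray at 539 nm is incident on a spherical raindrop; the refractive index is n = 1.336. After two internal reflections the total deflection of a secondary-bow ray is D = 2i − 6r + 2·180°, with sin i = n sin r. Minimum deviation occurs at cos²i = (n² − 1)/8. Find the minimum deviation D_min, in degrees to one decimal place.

cos²i = (1.78490 − 1)/8 = 0.09811; i = arccos(0.31323) = 71.746°.
sin r = sin 71.746°/1.336 = 0.71084; r = 45.303°.
D_min = 2·71.746° − 6·45.303° + 360° = 231.674°.

231.7°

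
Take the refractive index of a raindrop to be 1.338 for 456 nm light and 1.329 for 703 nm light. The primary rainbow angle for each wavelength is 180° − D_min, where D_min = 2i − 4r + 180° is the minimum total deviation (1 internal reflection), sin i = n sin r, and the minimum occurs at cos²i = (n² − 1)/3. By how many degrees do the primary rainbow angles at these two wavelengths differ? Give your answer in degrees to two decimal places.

At 456 nm (n = 1.338): cos²i = 0.26341 → i = 59.120°, r = 39.899°, D_min = 138.643°, rainbow angle = 41.357°.
At 703 nm (n = 1.329): cos²i = 0.25541 → i = 59.643°, r = 40.487°, D_min = 137.337°, rainbow angle = 42.663°.
Angular width = |41.357° − 42.663°| = 1.307°.

1.31°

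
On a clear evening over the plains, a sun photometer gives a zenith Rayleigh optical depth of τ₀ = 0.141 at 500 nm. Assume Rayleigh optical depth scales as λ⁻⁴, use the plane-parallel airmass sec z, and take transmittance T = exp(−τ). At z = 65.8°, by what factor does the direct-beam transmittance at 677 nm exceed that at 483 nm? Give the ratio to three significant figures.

Airmass: sec 65.8° = 2.4395.
τ(677 nm) = 0.141 × (500/677)⁴ × 2.4395 = 0.141 × 0.2975 × 2.4395 = 0.1023.
τ(483 nm) = 0.141 × (500/483)⁴ × 2.4395 = 0.141 × 1.1484 × 2.4395 = 0.3950.
T(677)/T(483) = exp(τ_B − τ_A) = exp(0.2927) = 1.3400.

1.34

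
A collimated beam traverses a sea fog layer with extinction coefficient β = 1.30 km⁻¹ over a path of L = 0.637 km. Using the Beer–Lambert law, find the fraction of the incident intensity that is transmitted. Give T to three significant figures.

τ = β·L = 1.30 × 0.637 = 0.8281.
T = exp(−0.8281) = 0.4369.

0.437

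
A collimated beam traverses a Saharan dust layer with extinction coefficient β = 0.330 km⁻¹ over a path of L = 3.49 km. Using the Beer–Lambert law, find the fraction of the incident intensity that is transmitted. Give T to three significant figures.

0.316

τ = β·L = 0.330 × 3.49 = 1.1517.
T = exp(−1.1517) = 0.3161.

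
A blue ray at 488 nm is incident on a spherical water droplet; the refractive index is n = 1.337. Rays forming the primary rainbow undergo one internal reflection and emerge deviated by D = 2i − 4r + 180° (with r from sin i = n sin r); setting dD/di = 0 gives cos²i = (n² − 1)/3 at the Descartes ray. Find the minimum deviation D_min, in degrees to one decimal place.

138.5°

cos²i = (1.78757 − 1)/3 = 0.26252; i = arccos(0.51237) = 59.178°.
sin r = sin 59.178°/1.337 = 0.64231; r = 39.964°.
D_min = 2·59.178° − 4·39.964° + 180° = 138.500°.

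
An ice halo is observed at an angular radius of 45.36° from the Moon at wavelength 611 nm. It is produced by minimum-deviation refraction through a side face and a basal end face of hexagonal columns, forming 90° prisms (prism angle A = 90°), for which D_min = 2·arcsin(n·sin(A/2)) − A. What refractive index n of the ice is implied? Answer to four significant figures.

1.308

Rearranging: n = sin((D_min + A)/2) / sin(A/2).
(D_min + A)/2 = (45.36° + 90°)/2 = 67.680°.
n = sin 67.680° / sin 45° = 0.9251 / 0.7071 = 1.3083.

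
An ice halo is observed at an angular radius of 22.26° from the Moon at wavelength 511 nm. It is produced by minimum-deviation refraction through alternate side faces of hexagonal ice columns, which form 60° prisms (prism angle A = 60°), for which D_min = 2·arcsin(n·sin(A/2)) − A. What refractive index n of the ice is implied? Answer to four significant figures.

1.316

Rearranging: n = sin((D_min + A)/2) / sin(A/2).
(D_min + A)/2 = (22.26° + 60°)/2 = 41.130°.
n = sin 41.130° / sin 30° = 0.6578 / 0.5000 = 1.3155.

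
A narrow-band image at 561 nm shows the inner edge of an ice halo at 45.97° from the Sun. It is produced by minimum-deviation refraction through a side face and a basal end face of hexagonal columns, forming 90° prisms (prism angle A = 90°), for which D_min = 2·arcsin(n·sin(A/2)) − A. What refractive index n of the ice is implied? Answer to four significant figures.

1.311

Rearranging: n = sin((D_min + A)/2) / sin(A/2).
(D_min + A)/2 = (45.97° + 90°)/2 = 67.985°.
n = sin 67.985° / sin 45° = 0.9271 / 0.7071 = 1.3111.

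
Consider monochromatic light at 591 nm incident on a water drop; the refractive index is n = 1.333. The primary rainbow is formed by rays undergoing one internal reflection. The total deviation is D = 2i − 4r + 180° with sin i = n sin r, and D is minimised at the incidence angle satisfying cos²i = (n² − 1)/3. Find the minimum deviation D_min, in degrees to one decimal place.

137.9°

cos²i = (1.77689 − 1)/3 = 0.25896; i = arccos(0.50888) = 59.410°.
sin r = sin 59.410°/1.333 = 0.64579; r = 40.225°.
D_min = 2·59.410° − 4·40.225° + 180° = 137.922°.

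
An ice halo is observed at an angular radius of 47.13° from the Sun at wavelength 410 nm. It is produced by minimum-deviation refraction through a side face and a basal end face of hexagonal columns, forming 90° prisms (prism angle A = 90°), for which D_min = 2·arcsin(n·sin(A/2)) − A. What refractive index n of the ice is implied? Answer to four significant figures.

Rearranging: n = sin((D_min + A)/2) / sin(A/2).
(D_min + A)/2 = (47.13° + 90°)/2 = 68.565°.
n = sin 68.565° / sin 45° = 0.9308 / 0.7071 = 1.3164.

1.316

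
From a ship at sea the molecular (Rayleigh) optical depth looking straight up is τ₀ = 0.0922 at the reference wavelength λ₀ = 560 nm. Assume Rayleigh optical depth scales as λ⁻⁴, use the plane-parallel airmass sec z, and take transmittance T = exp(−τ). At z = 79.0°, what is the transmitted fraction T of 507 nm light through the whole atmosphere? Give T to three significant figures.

0.487

sec 79.0° = 5.2408.
τ = 0.0922 × (560/507)⁴ × 5.2408 = 0.0922 × 1.4884 × 5.2408 = 0.7192.
T = exp(−0.7192) = 0.4871.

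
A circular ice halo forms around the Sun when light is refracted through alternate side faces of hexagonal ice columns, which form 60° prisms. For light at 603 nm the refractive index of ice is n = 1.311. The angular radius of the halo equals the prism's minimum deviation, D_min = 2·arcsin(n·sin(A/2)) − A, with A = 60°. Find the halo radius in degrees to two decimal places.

21.92°

n·sin(A/2) = 1.311 × sin 30° = 1.311 × 0.5000 = 0.6555.
D_min = 2·arcsin(0.6555) − 60° = 2 × 40.958° − 60° = 21.915°.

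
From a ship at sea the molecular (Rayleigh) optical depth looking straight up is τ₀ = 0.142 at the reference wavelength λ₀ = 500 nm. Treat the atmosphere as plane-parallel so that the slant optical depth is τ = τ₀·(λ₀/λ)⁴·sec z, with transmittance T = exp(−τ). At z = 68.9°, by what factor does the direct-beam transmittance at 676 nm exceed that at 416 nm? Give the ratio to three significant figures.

2.02

Airmass: sec 68.9° = 2.7778.
τ(676 nm) = 0.142 × (500/676)⁴ × 2.7778 = 0.142 × 0.2993 × 2.7778 = 0.1181.
τ(416 nm) = 0.142 × (500/416)⁴ × 2.7778 = 0.142 × 2.0869 × 2.7778 = 0.8232.
T(676)/T(416) = exp(τ_B − τ_A) = exp(0.7051) = 2.0241.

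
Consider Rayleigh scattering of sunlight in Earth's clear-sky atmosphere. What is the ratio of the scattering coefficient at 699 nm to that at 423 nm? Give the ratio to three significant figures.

0.134

Rayleigh scattering ∝ λ⁻⁴, so the ratio of coefficients is the inverse fourth power of the wavelength ratio.
σ(699)/σ(423) = (423/699)⁴ = (0.6052)⁴ = 0.1341.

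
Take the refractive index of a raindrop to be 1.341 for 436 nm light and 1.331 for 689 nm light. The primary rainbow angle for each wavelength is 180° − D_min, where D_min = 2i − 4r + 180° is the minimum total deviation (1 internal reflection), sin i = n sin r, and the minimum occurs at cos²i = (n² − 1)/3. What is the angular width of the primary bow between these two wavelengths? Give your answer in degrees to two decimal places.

At 436 nm (n = 1.341): cos²i = 0.26609 → i = 58.946°, r = 39.705°, D_min = 139.071°, rainbow angle = 40.929°.
At 689 nm (n = 1.331): cos²i = 0.25719 → i = 59.527°, r = 40.356°, D_min = 137.630°, rainbow angle = 42.370°.
Angular width = |40.929° − 42.370°| = 1.441°.

1.44°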